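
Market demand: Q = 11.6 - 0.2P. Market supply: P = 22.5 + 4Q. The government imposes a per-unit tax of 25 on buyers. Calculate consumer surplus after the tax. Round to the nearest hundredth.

3.40

Rewriting demand in inverse form: P = 58 - 5Q.
Pre-tax equilibrium: 58 - 5Q = 22.5 + 4Q gives Q* = 3.9444, P* = 38.2778.
A tax on buyers shifts demand down by 25: (58 - 25) - 5Q = 22.5 + 4Q, so Q_t = 1.1667. Buyers pay P_b = 52.1667; sellers receive P_s = P_b - 25 = 27.1667.
Consumer surplus is the triangle under demand above P_b: (1/2)(1.1667)(58 - 52.1667) = 3.4028.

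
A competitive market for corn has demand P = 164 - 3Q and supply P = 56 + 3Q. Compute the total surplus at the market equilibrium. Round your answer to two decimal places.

Equilibrium: 164 - 3Q = 56 + 3Q, so Q* = 18 and P* = 110.
CS = (1/2)(18)(54) = 486 and PS = (1/2)(18)(54) = 486, so total surplus = 972.

972.00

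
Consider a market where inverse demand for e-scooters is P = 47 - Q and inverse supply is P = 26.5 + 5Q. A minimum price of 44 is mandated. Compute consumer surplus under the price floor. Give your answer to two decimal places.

Without the control, 47 - Q = 26.5 + 5Q so Q* = 3.4167 and P* = 43.5833.
At P = 44, buyers demand (47 - 44)/1 = 3 while sellers would supply more, so the quantity traded is 3 at price 44.
CS is the triangle under demand above 44: (1/2)(3)(47 - 44) = 4.5.

4.50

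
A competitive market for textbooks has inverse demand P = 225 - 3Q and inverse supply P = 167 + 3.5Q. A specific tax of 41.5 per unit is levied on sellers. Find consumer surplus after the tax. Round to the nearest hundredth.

Pre-tax equilibrium: 225 - 3Q = 167 + 3.5Q gives Q* = 8.9231, P* = 198.2308.
A tax on sellers shifts supply up by 41.5: 225 - 3Q = 167 + 3.5Q + 41.5, so Q_t = 2.5385. Buyers pay P_b = 217.3846; sellers receive P_s = P_b - 41.5 = 175.8846.
Consumer surplus is the triangle under demand above P_b: (1/2)(2.5385)(225 - 217.3846) = 9.6657.

9.67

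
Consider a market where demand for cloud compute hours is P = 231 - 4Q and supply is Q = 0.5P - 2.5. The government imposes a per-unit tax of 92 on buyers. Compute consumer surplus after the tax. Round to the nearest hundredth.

997.56

Rewriting supply in inverse form: P = 5 + 2Q.
Without the tax, 231 - 4Q = 5 + 2Q so Q* = 37.6667 and P* = 80.3333.
A tax on buyers shifts demand down by 92: (231 - 92) - 4Q = 5 + 2Q, so Q_t = 22.3333. Buyers pay P_b = 141.6667; sellers receive P_s = P_b - 92 = 49.6667.
Consumer surplus is the triangle under demand above P_b: (1/2)(22.3333)(231 - 141.6667) = 997.5556.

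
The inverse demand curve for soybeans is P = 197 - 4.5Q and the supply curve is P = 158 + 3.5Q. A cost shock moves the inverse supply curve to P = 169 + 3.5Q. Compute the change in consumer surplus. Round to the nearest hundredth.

Initial equilibrium: Q_0 = 4.875, P_0 = 175.0625; CS_0 = (1/2)(4.875)(21.9375) = 53.4727, PS_0 = (1/2)(4.875)(17.0625) = 41.5898.
New equilibrium: 197 - 4.5Q = 169 + 3.5Q gives Q_1 = 3.5, P_1 = 181.25; CS_1 = 27.5625, PS_1 = 21.4375.
Change in consumer surplus = 27.5625 - 53.4727 = -25.9102.

-25.91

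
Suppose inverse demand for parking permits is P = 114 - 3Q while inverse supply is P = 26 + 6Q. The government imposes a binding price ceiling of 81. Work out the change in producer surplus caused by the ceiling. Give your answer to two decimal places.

Without the control, 114 - 3Q = 26 + 6Q so Q* = 9.7778 and P* = 84.6667.
At P = 81, sellers supply (81 - 26)/6 = 9.1667 while buyers want more, so the quantity traded is 9.1667 at price 81.
PS goes from (1/2)(9.7778)(58.6667) = 286.8148 to 252.0833 (computed as (81 - 26)(9.1667) - (1/2)(6)(9.1667)^2), a change of -34.7315.

-34.73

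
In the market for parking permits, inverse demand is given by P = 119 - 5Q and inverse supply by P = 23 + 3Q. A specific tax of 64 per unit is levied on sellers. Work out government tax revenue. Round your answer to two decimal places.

256.00

Without the tax, 119 - 5Q = 23 + 3Q so Q* = 12 and P* = 59.
A tax on sellers shifts supply up by 64: 119 - 5Q = 23 + 3Q + 64, so Q_t = 4. Buyers pay P_b = 99; sellers receive P_s = P_b - 64 = 35.
Tax revenue = t x Q_t = 64 x 4 = 256.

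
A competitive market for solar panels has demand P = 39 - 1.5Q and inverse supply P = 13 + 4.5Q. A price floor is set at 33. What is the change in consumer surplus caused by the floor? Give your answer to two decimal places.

-2.08

Without the control, 39 - 1.5Q = 13 + 4.5Q so Q* = 4.3333 and P* = 32.5.
At P = 33, buyers demand (39 - 33)/1.5 = 4 while sellers would supply more, so the quantity traded is 4 at price 33.
CS goes from (1/2)(4.3333)(6.5) = 14.0833 to 12 (computed as (39 - 33)(4) - (1/2)(1.5)(4)^2), a change of -2.0833.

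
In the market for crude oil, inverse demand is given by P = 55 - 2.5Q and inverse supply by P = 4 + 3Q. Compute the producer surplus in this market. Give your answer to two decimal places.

Equilibrium: 55 - 2.5Q = 4 + 3Q, so Q* = 9.2727 and P* = 31.8182.
The supply curve's price intercept is 4, so PS = (1/2)(Q*)(P* - 4) = (1/2)(9.2727)(27.8182) = 128.9752.

128.98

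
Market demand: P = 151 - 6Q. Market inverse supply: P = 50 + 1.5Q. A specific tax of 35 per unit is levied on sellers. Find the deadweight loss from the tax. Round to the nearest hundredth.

81.67

Without the tax, 151 - 6Q = 50 + 1.5Q so Q* = 13.4667 and P* = 70.2.
A tax on sellers shifts supply up by 35: 151 - 6Q = 50 + 1.5Q + 35, so Q_t = 8.8. Buyers pay P_b = 98.2; sellers receive P_s = P_b - 35 = 63.2.
The welfare triangle lost has base Q* - Q_t = 4.6667 and height t = 35, so DWL = (1/2)(4.6667)(35) = 81.6667.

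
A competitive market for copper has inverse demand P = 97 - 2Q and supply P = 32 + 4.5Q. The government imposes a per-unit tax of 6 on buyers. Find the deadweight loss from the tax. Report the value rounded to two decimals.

2.77

Without the tax, 97 - 2Q = 32 + 4.5Q so Q* = 10 and P* = 77.
A tax on buyers shifts demand down by 6: (97 - 6) - 2Q = 32 + 4.5Q, so Q_t = 9.0769. Buyers pay P_b = 78.8462; sellers receive P_s = P_b - 6 = 72.8462.
The welfare triangle lost has base Q* - Q_t = 0.9231 and height t = 6, so DWL = (1/2)(0.9231)(6) = 2.7692.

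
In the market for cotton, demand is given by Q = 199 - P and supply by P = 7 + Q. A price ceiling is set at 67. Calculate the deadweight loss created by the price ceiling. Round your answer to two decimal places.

Rewriting demand in inverse form: P = 199 - Q.
Without the control, 199 - Q = 7 + Q so Q* = 96 and P* = 103.
At the ceiling price 67, quantity supplied is (67 - 7)/1 = 60; supply is the short side, so Q = 60 trades at P = 67.
The lost-trades triangle has base Q* - 60 = 36 and height equal to the gap between the curves at Q = 60, which is 139 - 67 = 72. DWL = (1/2)(36)(72) = 1296.

1296.00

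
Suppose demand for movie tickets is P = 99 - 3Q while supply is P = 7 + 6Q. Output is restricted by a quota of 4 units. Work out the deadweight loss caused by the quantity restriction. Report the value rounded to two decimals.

174.22

Unrestricted equilibrium: Q* = (99 - 7)/(3 + 6) = 10.2222.
At Q = 4 the demand price is 99 - 3(4) = 87 and the supply price is 7 + 6(4) = 31.
DWL = (1/2)(gap between curves at 4) x (Q* - 4) = (1/2)(56)(6.2222) = 174.2222.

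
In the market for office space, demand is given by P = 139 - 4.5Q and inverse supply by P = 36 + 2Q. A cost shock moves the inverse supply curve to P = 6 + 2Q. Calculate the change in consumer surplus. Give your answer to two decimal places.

377.04

Initial equilibrium: Q_0 = 15.8462, P_0 = 67.6923; CS_0 = (1/2)(15.8462)(71.3077) = 564.9763, PS_0 = (1/2)(15.8462)(31.6923) = 251.1006.
New equilibrium: 139 - 4.5Q = 6 + 2Q gives Q_1 = 20.4615, P_1 = 46.9231; CS_1 = 942.0178, PS_1 = 418.6746.
Change in consumer surplus = 942.0178 - 564.9763 = 377.0414.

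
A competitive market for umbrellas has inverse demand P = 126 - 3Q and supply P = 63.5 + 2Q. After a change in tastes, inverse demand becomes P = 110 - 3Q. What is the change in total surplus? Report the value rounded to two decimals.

Initial equilibrium: Q_0 = 12.5, P_0 = 88.5; CS_0 = (1/2)(12.5)(37.5) = 234.375, PS_0 = (1/2)(12.5)(25) = 156.25.
New equilibrium: 110 - 3Q = 63.5 + 2Q gives Q_1 = 9.3, P_1 = 82.1; CS_1 = 129.735, PS_1 = 86.49.
Change in total surplus = (129.735 + 86.49) - (234.375 + 156.25) = -174.4.

-174.40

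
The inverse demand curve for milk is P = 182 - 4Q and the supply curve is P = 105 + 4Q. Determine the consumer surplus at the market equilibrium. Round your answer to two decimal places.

Equilibrium: 182 - 4Q = 105 + 4Q, so Q* = 9.625 and P* = 143.5.
CS is the area between the demand curve and P* from 0 to Q*: (1/2)(9.625)(38.5) = 185.2812.

185.28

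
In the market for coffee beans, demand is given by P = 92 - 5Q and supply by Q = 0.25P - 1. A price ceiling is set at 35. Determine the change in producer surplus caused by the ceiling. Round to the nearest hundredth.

-71.08

Rewriting supply in inverse form: P = 4 + 4Q.
Without the control, 92 - 5Q = 4 + 4Q so Q* = 9.7778 and P* = 43.1111.
At P = 35, sellers supply (35 - 4)/4 = 7.75 while buyers want more, so the quantity traded is 7.75 at price 35.
PS goes from (1/2)(9.7778)(39.1111) = 191.2099 to 120.125 (computed as (35 - 4)(7.75) - (1/2)(4)(7.75)^2), a change of -71.0849.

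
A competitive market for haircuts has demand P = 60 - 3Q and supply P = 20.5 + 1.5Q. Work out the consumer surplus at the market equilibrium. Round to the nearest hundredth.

Setting demand equal to supply, 39.5 = 4.5Q, so Q* = 8.7778 and P* = 33.6667.
Consumer surplus is the triangle under demand above P*: (1/2)(8.7778)(60 - 33.6667) = (1/2)(8.7778)(26.3333) = 115.5741.

115.57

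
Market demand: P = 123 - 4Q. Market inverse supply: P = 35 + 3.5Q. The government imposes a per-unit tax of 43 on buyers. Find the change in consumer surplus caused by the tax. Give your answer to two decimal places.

Without the tax, 123 - 4Q = 35 + 3.5Q so Q* = 11.7333 and P* = 76.0667.
With the tax, buyers' net willingness to pay falls by 43: (123 - 43) - 4Q = 35 + 3.5Q, so Q_t = 6. Buyers pay P_b = 99; sellers receive P_s = P_b - 43 = 56.
CS falls from (1/2)(11.7333)(46.9333) = 275.3422 to (1/2)(6)(24) = 72, a change of -203.3422.

-203.34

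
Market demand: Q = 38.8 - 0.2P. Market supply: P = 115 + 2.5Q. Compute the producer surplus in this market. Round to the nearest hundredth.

138.69

Rewriting demand in inverse form: P = 194 - 5Q.
Set 194 - 5Q = 115 + 2.5Q, which gives 79 = 7.5Q, so Q* = 10.5333 and P* = 194 - 5(10.5333) = 141.3333.
The supply curve's price intercept is 115, so PS = (1/2)(Q*)(P* - 115) = (1/2)(10.5333)(26.3333) = 138.6889.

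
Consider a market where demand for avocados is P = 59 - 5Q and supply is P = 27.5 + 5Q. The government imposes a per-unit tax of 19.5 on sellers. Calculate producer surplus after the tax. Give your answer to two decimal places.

3.60

Pre-tax equilibrium: 59 - 5Q = 27.5 + 5Q gives Q* = 3.15, P* = 43.25.
A tax on sellers shifts supply up by 19.5: 59 - 5Q = 27.5 + 5Q + 19.5, so Q_t = 1.2. Buyers pay P_b = 53; sellers receive P_s = P_b - 19.5 = 33.5.
PS = (1/2)(Q_t)(P_s - 27.5) = (1/2)(1.2)(6) = 3.6.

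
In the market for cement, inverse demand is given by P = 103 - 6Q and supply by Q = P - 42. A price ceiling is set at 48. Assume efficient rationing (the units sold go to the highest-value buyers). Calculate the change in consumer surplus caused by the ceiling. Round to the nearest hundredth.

-5.82

Rewriting supply in inverse form: P = 42 + Q.
Free-market equilibrium: 103 - 6Q = 42 + Q gives Q* = 8.7143, P* = 50.7143.
At P = 48, sellers supply (48 - 42)/1 = 6 while buyers want more, so the quantity traded is 6 at price 48.
CS goes from (1/2)(8.7143)(52.2857) = 227.8163 to 222 (computed as (103 - 48)(6) - (1/2)(6)(6)^2), a change of -5.8163.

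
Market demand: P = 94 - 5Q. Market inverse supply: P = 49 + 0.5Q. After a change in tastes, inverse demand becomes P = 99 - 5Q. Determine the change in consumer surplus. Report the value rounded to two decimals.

39.26

Initial equilibrium: Q_0 = 8.1818, P_0 = 53.0909; CS_0 = (1/2)(8.1818)(40.9091) = 167.3554, PS_0 = (1/2)(8.1818)(4.0909) = 16.7355.
New equilibrium: 99 - 5Q = 49 + 0.5Q gives Q_1 = 9.0909, P_1 = 53.5455; CS_1 = 206.6116, PS_1 = 20.6612.
Change in consumer surplus = 206.6116 - 167.3554 = 39.2562.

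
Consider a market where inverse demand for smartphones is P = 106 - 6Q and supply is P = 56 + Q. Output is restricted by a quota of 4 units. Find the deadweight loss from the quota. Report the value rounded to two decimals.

Without the quota, 106 - 6Q = 56 + Q gives Q* = 7.1429.
At Q = 4 the demand price is 106 - 6(4) = 82 and the supply price is 56 + (4) = 60.
DWL = (1/2)(gap between curves at 4) x (Q* - 4) = (1/2)(22)(3.1429) = 34.5714.

34.57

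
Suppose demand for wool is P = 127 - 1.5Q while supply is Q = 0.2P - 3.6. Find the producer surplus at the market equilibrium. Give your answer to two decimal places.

Rewriting supply in inverse form: P = 18 + 5Q.
Equilibrium: 127 - 1.5Q = 18 + 5Q, so Q* = 16.7692 and P* = 101.8462.
The supply curve's price intercept is 18, so PS = (1/2)(Q*)(P* - 18) = (1/2)(16.7692)(83.8462) = 703.0178.

703.02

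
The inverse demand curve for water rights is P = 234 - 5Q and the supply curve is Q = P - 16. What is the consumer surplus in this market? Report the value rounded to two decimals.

3300.28

Rewriting supply in inverse form: P = 16 + Q.
Set 234 - 5Q = 16 + Q, which gives 218 = 6Q, so Q* = 36.3333 and P* = 234 - 5(36.3333) = 52.3333.
The demand choke price is 234, so CS = (1/2)(Q*)(234 - P*) = (1/2)(36.3333)(181.6667) = 3300.2778.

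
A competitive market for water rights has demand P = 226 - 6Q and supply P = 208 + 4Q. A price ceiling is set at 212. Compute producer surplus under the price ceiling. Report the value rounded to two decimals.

2.00

Without the control, 226 - 6Q = 208 + 4Q so Q* = 1.8 and P* = 215.2.
At P = 212, sellers supply (212 - 208)/4 = 1 while buyers want more, so the quantity traded is 1 at price 212.
PS is the triangle above supply below 212: (1/2)(1)(212 - 208) = 2.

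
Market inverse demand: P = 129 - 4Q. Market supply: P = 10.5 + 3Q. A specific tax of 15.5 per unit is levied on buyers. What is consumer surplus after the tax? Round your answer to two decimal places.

Without the tax, 129 - 4Q = 10.5 + 3Q so Q* = 16.9286 and P* = 61.2857.
A tax on buyers shifts demand down by 15.5: (129 - 15.5) - 4Q = 10.5 + 3Q, so Q_t = 14.7143. Buyers pay P_b = 70.1429; sellers receive P_s = P_b - 15.5 = 54.6429.
Consumer surplus is the triangle under demand above P_b: (1/2)(14.7143)(129 - 70.1429) = 433.0204.

433.02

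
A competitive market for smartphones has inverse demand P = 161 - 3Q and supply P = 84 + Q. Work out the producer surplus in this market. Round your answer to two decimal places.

185.28

Equilibrium: 161 - 3Q = 84 + Q, so Q* = 19.25 and P* = 103.25.
PS is the area between P* and the supply curve from 0 to Q*: (1/2)(19.25)(19.25) = 185.2812.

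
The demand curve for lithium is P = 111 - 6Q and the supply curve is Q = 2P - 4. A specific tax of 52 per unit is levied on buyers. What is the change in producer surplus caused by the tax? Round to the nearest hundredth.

-51.08

Rewriting supply in inverse form: P = 2 + 0.5Q.
Pre-tax equilibrium: 111 - 6Q = 2 + 0.5Q gives Q* = 16.7692, P* = 10.3846.
A tax on buyers shifts demand down by 52: (111 - 52) - 6Q = 2 + 0.5Q, so Q_t = 8.7692. Buyers pay P_b = 58.3846; sellers receive P_s = P_b - 52 = 6.3846.
Producers lose the trapezoid between P_s and P* out to Q_t plus the triangle from Q_t to Q*: change in PS = 19.2249 - 70.3018 = -51.0769.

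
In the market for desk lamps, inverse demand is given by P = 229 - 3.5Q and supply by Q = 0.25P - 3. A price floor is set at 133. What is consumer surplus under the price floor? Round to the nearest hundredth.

1316.57

Rewriting supply in inverse form: P = 12 + 4Q.
Free-market equilibrium: 229 - 3.5Q = 12 + 4Q gives Q* = 28.9333, P* = 127.7333.
At P = 133, buyers demand (229 - 133)/3.5 = 27.4286 while sellers would supply more, so the quantity traded is 27.4286 at price 133.
CS is the triangle under demand above 133: (1/2)(27.4286)(229 - 133) = 1316.5714.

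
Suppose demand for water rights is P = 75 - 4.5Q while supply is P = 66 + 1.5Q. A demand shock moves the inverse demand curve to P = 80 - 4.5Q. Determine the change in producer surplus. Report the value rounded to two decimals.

2.40

Initial equilibrium: Q_0 = 1.5, P_0 = 68.25; CS_0 = (1/2)(1.5)(6.75) = 5.0625, PS_0 = (1/2)(1.5)(2.25) = 1.6875.
New equilibrium: 80 - 4.5Q = 66 + 1.5Q gives Q_1 = 2.3333, P_1 = 69.5; CS_1 = 12.25, PS_1 = 4.0833.
Change in producer surplus = 4.0833 - 1.6875 = 2.3958.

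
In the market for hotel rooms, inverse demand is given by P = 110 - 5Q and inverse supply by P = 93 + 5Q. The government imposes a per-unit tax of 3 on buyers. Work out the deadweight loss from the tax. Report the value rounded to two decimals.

Without the tax, 110 - 5Q = 93 + 5Q so Q* = 1.7 and P* = 101.5.
With the tax, buyers' net willingness to pay falls by 3: (110 - 3) - 5Q = 93 + 5Q, so Q_t = 1.4. Buyers pay P_b = 103; sellers receive P_s = P_b - 3 = 100.
Deadweight loss is the triangle between the curves from Q_t to Q*: (1/2)(1.7 - 1.4)(3) = 0.45.

0.45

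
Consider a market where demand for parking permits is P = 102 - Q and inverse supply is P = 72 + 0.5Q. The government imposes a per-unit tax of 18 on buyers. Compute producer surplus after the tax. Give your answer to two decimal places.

16.00

Pre-tax equilibrium: 102 - Q = 72 + 0.5Q gives Q* = 20, P* = 82.
A tax on buyers shifts demand down by 18: (102 - 18) - Q = 72 + 0.5Q, so Q_t = 8. Buyers pay P_b = 94; sellers receive P_s = P_b - 18 = 76.
PS = (1/2)(Q_t)(P_s - 72) = (1/2)(8)(4) = 16.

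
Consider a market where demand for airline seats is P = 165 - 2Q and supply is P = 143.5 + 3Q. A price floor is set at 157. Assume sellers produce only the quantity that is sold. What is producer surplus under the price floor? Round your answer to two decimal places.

Without the control, 165 - 2Q = 143.5 + 3Q so Q* = 4.3 and P* = 156.4.
At P = 157, buyers demand (165 - 157)/2 = 4 while sellers would supply more, so the quantity traded is 4 at price 157.
The supply price at Q = 4 is 155.5. PS is the trapezoid between 157 and supply over [0, 4]: (1/2)[(157 - 143.5) + (157 - 155.5)](4) = 30.

30.00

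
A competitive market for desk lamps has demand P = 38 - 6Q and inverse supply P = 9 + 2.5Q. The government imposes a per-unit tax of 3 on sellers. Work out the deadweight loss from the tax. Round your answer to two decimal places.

0.53

Without the tax, 38 - 6Q = 9 + 2.5Q so Q* = 3.4118 and P* = 17.5294.
A tax on sellers shifts supply up by 3: 38 - 6Q = 9 + 2.5Q + 3, so Q_t = 3.0588. Buyers pay P_b = 19.6471; sellers receive P_s = P_b - 3 = 16.6471.
The welfare triangle lost has base Q* - Q_t = 0.3529 and height t = 3, so DWL = (1/2)(0.3529)(3) = 0.5294.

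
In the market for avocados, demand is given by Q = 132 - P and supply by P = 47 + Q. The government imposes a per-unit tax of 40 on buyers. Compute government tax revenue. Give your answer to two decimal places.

900.00

Rewriting demand in inverse form: P = 132 - Q.
Without the tax, 132 - Q = 47 + Q so Q* = 42.5 and P* = 89.5.
A tax on buyers shifts demand down by 40: (132 - 40) - Q = 47 + Q, so Q_t = 22.5. Buyers pay P_b = 109.5; sellers receive P_s = P_b - 40 = 69.5.
Revenue is the tax times quantity traded: 40 x 22.5 = 900.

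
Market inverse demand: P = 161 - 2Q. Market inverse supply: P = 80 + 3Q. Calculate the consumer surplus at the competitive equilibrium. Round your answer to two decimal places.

262.44

Equilibrium: 161 - 2Q = 80 + 3Q, so Q* = 16.2 and P* = 128.6.
Consumer surplus is the triangle under demand above P*: (1/2)(16.2)(161 - 128.6) = (1/2)(16.2)(32.4) = 262.44.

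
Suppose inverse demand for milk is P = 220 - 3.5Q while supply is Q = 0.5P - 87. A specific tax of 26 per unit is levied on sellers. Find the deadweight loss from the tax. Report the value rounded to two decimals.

Rewriting supply in inverse form: P = 174 + 2Q.
Without the tax, 220 - 3.5Q = 174 + 2Q so Q* = 8.3636 and P* = 190.7273.
With the tax, sellers need 26 more per unit: 220 - 3.5Q = 174 + 2Q + 26, so Q_t = 3.6364. Buyers pay P_b = 207.2727; sellers receive P_s = P_b - 26 = 181.2727.
Deadweight loss is the triangle between the curves from Q_t to Q*: (1/2)(8.3636 - 3.6364)(26) = 61.4545.

61.45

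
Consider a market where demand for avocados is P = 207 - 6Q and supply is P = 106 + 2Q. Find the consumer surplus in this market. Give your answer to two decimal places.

478.17

Setting demand equal to supply, 101 = 8Q, so Q* = 12.625 and P* = 131.25.
The demand choke price is 207, so CS = (1/2)(Q*)(207 - P*) = (1/2)(12.625)(75.75) = 478.1719.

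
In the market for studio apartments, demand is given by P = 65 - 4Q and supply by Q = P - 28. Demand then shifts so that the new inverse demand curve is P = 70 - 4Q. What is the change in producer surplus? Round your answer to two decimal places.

7.90

Rewriting supply in inverse form: P = 28 + Q.
Initial equilibrium: Q_0 = 7.4, P_0 = 35.4; CS_0 = (1/2)(7.4)(29.6) = 109.52, PS_0 = (1/2)(7.4)(7.4) = 27.38.
New equilibrium: 70 - 4Q = 28 + Q gives Q_1 = 8.4, P_1 = 36.4; CS_1 = 141.12, PS_1 = 35.28.
Change in producer surplus = 35.28 - 27.38 = 7.9.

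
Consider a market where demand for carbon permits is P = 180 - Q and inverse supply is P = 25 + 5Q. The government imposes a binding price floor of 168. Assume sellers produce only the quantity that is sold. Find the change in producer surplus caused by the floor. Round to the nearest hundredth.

-312.40

Free-market equilibrium: 180 - Q = 25 + 5Q gives Q* = 25.8333, P* = 154.1667.
At P = 168, buyers demand (180 - 168)/1 = 12 while sellers would supply more, so the quantity traded is 12 at price 168.
PS goes from (1/2)(25.8333)(129.1667) = 1668.4028 to 1356 (computed as (168 - 25)(12) - (1/2)(5)(12)^2), a change of -312.4028.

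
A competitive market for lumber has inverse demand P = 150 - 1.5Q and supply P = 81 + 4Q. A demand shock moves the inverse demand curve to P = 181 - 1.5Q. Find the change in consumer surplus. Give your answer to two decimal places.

Initial equilibrium: Q_0 = 12.5455, P_0 = 131.1818; CS_0 = (1/2)(12.5455)(18.8182) = 118.0413, PS_0 = (1/2)(12.5455)(50.1818) = 314.7769.
New equilibrium: 181 - 1.5Q = 81 + 4Q gives Q_1 = 18.1818, P_1 = 153.7273; CS_1 = 247.9339, PS_1 = 661.157.
Change in consumer surplus = 247.9339 - 118.0413 = 129.8926.

129.89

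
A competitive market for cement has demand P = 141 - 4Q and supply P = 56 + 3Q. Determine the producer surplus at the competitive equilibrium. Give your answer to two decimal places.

221.17

Setting demand equal to supply, 85 = 7Q, so Q* = 12.1429 and P* = 92.4286.
Producer surplus is the triangle above supply below P*: (1/2)(12.1429)(92.4286 - 56) = (1/2)(12.1429)(36.4286) = 221.1735.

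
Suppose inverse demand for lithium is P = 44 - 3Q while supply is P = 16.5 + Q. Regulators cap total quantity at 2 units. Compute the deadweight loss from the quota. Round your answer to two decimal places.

47.53

Unrestricted equilibrium: Q* = (44 - 16.5)/(3 + 1) = 6.875.
At Q = 2 the demand price is 44 - 3(2) = 38 and the supply price is 16.5 + (2) = 18.5.
Deadweight loss is the triangle between the curves from 2 to 6.875: (1/2)(38 - 18.5)(6.875 - 2) = 47.5312.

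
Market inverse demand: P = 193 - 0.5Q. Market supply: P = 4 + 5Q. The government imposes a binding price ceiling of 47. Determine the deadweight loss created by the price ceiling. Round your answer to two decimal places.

1825.35

Without the control, 193 - 0.5Q = 4 + 5Q so Q* = 34.3636 and P* = 175.8182.
At P = 47, sellers supply (47 - 4)/5 = 8.6 while buyers want more, so the quantity traded is 8.6 at price 47.
The lost-trades triangle has base Q* - 8.6 = 25.7636 and height equal to the gap between the curves at Q = 8.6, which is 188.7 - 47 = 141.7. DWL = (1/2)(25.7636)(141.7) = 1825.3536.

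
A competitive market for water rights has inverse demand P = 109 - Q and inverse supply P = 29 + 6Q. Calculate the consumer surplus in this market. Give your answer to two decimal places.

Equilibrium: 109 - Q = 29 + 6Q, so Q* = 11.4286 and P* = 97.5714.
Consumer surplus is the triangle under demand above P*: (1/2)(11.4286)(109 - 97.5714) = (1/2)(11.4286)(11.4286) = 65.3061.

65.31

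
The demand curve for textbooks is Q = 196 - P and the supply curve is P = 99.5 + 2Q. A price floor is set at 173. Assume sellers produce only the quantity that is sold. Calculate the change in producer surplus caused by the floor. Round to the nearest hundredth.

126.81

Rewriting demand in inverse form: P = 196 - Q.
Free-market equilibrium: 196 - Q = 99.5 + 2Q gives Q* = 32.1667, P* = 163.8333.
At the floor price 173, quantity demanded is (196 - 173)/1 = 23; demand is the short side, so Q = 23 trades at P = 173.
PS goes from (1/2)(32.1667)(64.3333) = 1034.6944 to 1161.5 (computed as (173 - 99.5)(23) - (1/2)(2)(23)^2), a change of 126.8056.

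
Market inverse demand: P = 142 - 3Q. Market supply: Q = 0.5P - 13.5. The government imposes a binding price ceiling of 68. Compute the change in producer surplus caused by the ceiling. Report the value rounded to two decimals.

Rewriting supply in inverse form: P = 27 + 2Q.
Without the control, 142 - 3Q = 27 + 2Q so Q* = 23 and P* = 73.
At the ceiling price 68, quantity supplied is (68 - 27)/2 = 20.5; supply is the short side, so Q = 20.5 trades at P = 68.
PS goes from (1/2)(23)(46) = 529 to 420.25 (computed as (68 - 27)(20.5) - (1/2)(2)(20.5)^2), a change of -108.75.

-108.75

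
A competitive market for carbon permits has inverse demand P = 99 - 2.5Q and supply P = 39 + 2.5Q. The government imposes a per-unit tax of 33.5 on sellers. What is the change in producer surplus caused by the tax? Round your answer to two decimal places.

-144.89

Pre-tax equilibrium: 99 - 2.5Q = 39 + 2.5Q gives Q* = 12, P* = 69.
A tax on sellers shifts supply up by 33.5: 99 - 2.5Q = 39 + 2.5Q + 33.5, so Q_t = 5.3. Buyers pay P_b = 85.75; sellers receive P_s = P_b - 33.5 = 52.25.
Producers lose the trapezoid between P_s and P* out to Q_t plus the triangle from Q_t to Q*: change in PS = 35.1125 - 180 = -144.8875.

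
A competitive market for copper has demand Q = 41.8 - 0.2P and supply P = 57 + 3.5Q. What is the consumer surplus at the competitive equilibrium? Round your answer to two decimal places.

Rewriting demand in inverse form: P = 209 - 5Q.
Set 209 - 5Q = 57 + 3.5Q, which gives 152 = 8.5Q, so Q* = 17.8824 and P* = 209 - 5(17.8824) = 119.5882.
CS is the area between the demand curve and P* from 0 to Q*: (1/2)(17.8824)(89.4118) = 799.4464.

799.45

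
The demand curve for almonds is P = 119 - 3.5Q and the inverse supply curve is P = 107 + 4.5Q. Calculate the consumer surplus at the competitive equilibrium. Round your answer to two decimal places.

Set 119 - 3.5Q = 107 + 4.5Q, which gives 12 = 8Q, so Q* = 1.5 and P* = 119 - 3.5(1.5) = 113.75.
The demand choke price is 119, so CS = (1/2)(Q*)(119 - P*) = (1/2)(1.5)(5.25) = 3.9375.

3.94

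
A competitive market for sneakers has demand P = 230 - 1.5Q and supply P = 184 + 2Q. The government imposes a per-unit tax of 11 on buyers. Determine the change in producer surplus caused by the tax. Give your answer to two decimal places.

Without the tax, 230 - 1.5Q = 184 + 2Q so Q* = 13.1429 and P* = 210.2857.
With the tax, buyers' net willingness to pay falls by 11: (230 - 11) - 1.5Q = 184 + 2Q, so Q_t = 10. Buyers pay P_b = 215; sellers receive P_s = P_b - 11 = 204.
Producers lose the trapezoid between P_s and P* out to Q_t plus the triangle from Q_t to Q*: change in PS = 100 - 172.7347 = -72.7347.

-72.73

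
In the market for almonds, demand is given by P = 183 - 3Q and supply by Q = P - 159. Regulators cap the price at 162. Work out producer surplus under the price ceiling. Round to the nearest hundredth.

Rewriting supply in inverse form: P = 159 + Q.
Free-market equilibrium: 183 - 3Q = 159 + Q gives Q* = 6, P* = 165.
At the ceiling price 162, quantity supplied is (162 - 159)/1 = 3; supply is the short side, so Q = 3 trades at P = 162.
PS is the triangle above supply below 162: (1/2)(3)(162 - 159) = 4.5.

4.50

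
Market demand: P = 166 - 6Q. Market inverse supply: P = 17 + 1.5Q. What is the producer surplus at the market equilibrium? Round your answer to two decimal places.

Equilibrium: 166 - 6Q = 17 + 1.5Q, so Q* = 19.8667 and P* = 46.8.
PS is the area between P* and the supply curve from 0 to Q*: (1/2)(19.8667)(29.8) = 296.0133.

296.01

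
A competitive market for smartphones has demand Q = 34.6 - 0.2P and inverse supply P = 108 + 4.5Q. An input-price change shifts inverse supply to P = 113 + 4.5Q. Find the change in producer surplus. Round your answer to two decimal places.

Rewriting demand in inverse form: P = 173 - 5Q.
Initial equilibrium: Q_0 = 6.8421, P_0 = 138.7895; CS_0 = (1/2)(6.8421)(34.2105) = 117.036, PS_0 = (1/2)(6.8421)(30.7895) = 105.3324.
New equilibrium: 173 - 5Q = 113 + 4.5Q gives Q_1 = 6.3158, P_1 = 141.4211; CS_1 = 99.723, PS_1 = 89.7507.
Change in producer surplus = 89.7507 - 105.3324 = -15.5817.

-15.58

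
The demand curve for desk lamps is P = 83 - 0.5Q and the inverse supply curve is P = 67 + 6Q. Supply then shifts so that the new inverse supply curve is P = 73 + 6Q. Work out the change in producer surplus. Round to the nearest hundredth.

-11.08

Initial equilibrium: Q_0 = 2.4615, P_0 = 81.7692; CS_0 = (1/2)(2.4615)(1.2308) = 1.5148, PS_0 = (1/2)(2.4615)(14.7692) = 18.1775.
New equilibrium: 83 - 0.5Q = 73 + 6Q gives Q_1 = 1.5385, P_1 = 82.2308; CS_1 = 0.5917, PS_1 = 7.1006.
Change in producer surplus = 7.1006 - 18.1775 = -11.0769.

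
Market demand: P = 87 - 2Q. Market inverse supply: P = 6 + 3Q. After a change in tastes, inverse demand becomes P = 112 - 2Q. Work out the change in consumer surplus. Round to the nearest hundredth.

187.00

Initial equilibrium: Q_0 = 16.2, P_0 = 54.6; CS_0 = (1/2)(16.2)(32.4) = 262.44, PS_0 = (1/2)(16.2)(48.6) = 393.66.
New equilibrium: 112 - 2Q = 6 + 3Q gives Q_1 = 21.2, P_1 = 69.6; CS_1 = 449.44, PS_1 = 674.16.
Change in consumer surplus = 449.44 - 262.44 = 187.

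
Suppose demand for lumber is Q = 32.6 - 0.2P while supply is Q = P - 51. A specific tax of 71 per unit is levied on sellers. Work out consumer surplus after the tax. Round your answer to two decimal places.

116.74

Rewriting demand in inverse form: P = 163 - 5Q.
Rewriting supply in inverse form: P = 51 + Q.
Pre-tax equilibrium: 163 - 5Q = 51 + Q gives Q* = 18.6667, P* = 69.6667.
A tax on sellers shifts supply up by 71: 163 - 5Q = 51 + Q + 71, so Q_t = 6.8333. Buyers pay P_b = 128.8333; sellers receive P_s = P_b - 71 = 57.8333.
CS = (1/2)(Q_t)(163 - P_b) = (1/2)(6.8333)(34.1667) = 116.7361.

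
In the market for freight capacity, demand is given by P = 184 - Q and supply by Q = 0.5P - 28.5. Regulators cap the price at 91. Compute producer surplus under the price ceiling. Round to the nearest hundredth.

Rewriting supply in inverse form: P = 57 + 2Q.
Without the control, 184 - Q = 57 + 2Q so Q* = 42.3333 and P* = 141.6667.
At the ceiling price 91, quantity supplied is (91 - 57)/2 = 17; supply is the short side, so Q = 17 trades at P = 91.
PS is the triangle above supply below 91: (1/2)(17)(91 - 57) = 289.

289.00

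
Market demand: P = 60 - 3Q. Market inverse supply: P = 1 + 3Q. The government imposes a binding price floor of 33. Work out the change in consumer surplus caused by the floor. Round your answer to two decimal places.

-23.54

Free-market equilibrium: 60 - 3Q = 1 + 3Q gives Q* = 9.8333, P* = 30.5.
At the floor price 33, quantity demanded is (60 - 33)/3 = 9; demand is the short side, so Q = 9 trades at P = 33.
CS goes from (1/2)(9.8333)(29.5) = 145.0417 to 121.5 (computed as (60 - 33)(9) - (1/2)(3)(9)^2), a change of -23.5417.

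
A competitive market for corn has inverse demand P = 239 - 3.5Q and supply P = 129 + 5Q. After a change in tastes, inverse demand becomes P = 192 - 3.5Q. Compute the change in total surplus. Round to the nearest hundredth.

-478.29

Initial equilibrium: Q_0 = 12.9412, P_0 = 193.7059; CS_0 = (1/2)(12.9412)(45.2941) = 293.0796, PS_0 = (1/2)(12.9412)(64.7059) = 418.6851.
New equilibrium: 192 - 3.5Q = 129 + 5Q gives Q_1 = 7.4118, P_1 = 166.0588; CS_1 = 96.1349, PS_1 = 137.3356.
Change in total surplus = (96.1349 + 137.3356) - (293.0796 + 418.6851) = -478.2941.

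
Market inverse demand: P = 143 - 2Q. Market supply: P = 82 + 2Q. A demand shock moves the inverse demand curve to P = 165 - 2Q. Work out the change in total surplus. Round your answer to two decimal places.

396.00

Initial equilibrium: Q_0 = 15.25, P_0 = 112.5; CS_0 = (1/2)(15.25)(30.5) = 232.5625, PS_0 = (1/2)(15.25)(30.5) = 232.5625.
New equilibrium: 165 - 2Q = 82 + 2Q gives Q_1 = 20.75, P_1 = 123.5; CS_1 = 430.5625, PS_1 = 430.5625.
Change in total surplus = (430.5625 + 430.5625) - (232.5625 + 232.5625) = 396.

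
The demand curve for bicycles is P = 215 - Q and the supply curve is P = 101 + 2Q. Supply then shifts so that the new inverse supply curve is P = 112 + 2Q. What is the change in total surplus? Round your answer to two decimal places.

Initial equilibrium: Q_0 = 38, P_0 = 177; CS_0 = (1/2)(38)(38) = 722, PS_0 = (1/2)(38)(76) = 1444.
New equilibrium: 215 - Q = 112 + 2Q gives Q_1 = 34.3333, P_1 = 180.6667; CS_1 = 589.3889, PS_1 = 1178.7778.
Change in total surplus = (589.3889 + 1178.7778) - (722 + 1444) = -397.8333.

-397.83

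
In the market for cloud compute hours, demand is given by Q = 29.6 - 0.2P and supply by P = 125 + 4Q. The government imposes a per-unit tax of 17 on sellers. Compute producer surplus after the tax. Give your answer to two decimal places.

Rewriting demand in inverse form: P = 148 - 5Q.
Pre-tax equilibrium: 148 - 5Q = 125 + 4Q gives Q* = 2.5556, P* = 135.2222.
With the tax, sellers need 17 more per unit: 148 - 5Q = 125 + 4Q + 17, so Q_t = 0.6667. Buyers pay P_b = 144.6667; sellers receive P_s = P_b - 17 = 127.6667.
PS = (1/2)(Q_t)(P_s - 125) = (1/2)(0.6667)(2.6667) = 0.8889.

0.89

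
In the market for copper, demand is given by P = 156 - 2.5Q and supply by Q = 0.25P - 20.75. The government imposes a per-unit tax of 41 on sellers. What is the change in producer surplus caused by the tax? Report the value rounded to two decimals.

Rewriting supply in inverse form: P = 83 + 4Q.
Without the tax, 156 - 2.5Q = 83 + 4Q so Q* = 11.2308 and P* = 127.9231.
With the tax, sellers need 41 more per unit: 156 - 2.5Q = 83 + 4Q + 41, so Q_t = 4.9231. Buyers pay P_b = 143.6923; sellers receive P_s = P_b - 41 = 102.6923.
PS falls from (1/2)(11.2308)(44.9231) = 252.2604 to (1/2)(4.9231)(19.6923) = 48.4734, a change of -203.787.

-203.79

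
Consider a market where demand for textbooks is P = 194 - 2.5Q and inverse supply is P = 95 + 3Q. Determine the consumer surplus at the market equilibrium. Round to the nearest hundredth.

405.00

Setting demand equal to supply, 99 = 5.5Q, so Q* = 18 and P* = 149.
Consumer surplus is the triangle under demand above P*: (1/2)(18)(194 - 149) = (1/2)(18)(45) = 405.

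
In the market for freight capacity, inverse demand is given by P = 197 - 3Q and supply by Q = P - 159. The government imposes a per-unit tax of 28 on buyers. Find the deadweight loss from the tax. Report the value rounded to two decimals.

98.00

Rewriting supply in inverse form: P = 159 + Q.
Pre-tax equilibrium: 197 - 3Q = 159 + Q gives Q* = 9.5, P* = 168.5.
With the tax, buyers' net willingness to pay falls by 28: (197 - 28) - 3Q = 159 + Q, so Q_t = 2.5. Buyers pay P_b = 189.5; sellers receive P_s = P_b - 28 = 161.5.
The welfare triangle lost has base Q* - Q_t = 7 and height t = 28, so DWL = (1/2)(7)(28) = 98.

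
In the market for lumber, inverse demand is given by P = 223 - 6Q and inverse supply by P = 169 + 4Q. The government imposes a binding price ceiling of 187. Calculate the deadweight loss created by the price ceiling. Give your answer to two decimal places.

Free-market equilibrium: 223 - 6Q = 169 + 4Q gives Q* = 5.4, P* = 190.6.
At P = 187, sellers supply (187 - 169)/4 = 4.5 while buyers want more, so the quantity traded is 4.5 at price 187.
The lost-trades triangle has base Q* - 4.5 = 0.9 and height equal to the gap between the curves at Q = 4.5, which is 196 - 187 = 9. DWL = (1/2)(0.9)(9) = 4.05.

4.05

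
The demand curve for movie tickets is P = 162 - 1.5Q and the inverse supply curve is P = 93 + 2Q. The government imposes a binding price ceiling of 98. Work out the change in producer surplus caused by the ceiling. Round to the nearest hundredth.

Free-market equilibrium: 162 - 1.5Q = 93 + 2Q gives Q* = 19.7143, P* = 132.4286.
At P = 98, sellers supply (98 - 93)/2 = 2.5 while buyers want more, so the quantity traded is 2.5 at price 98.
PS goes from (1/2)(19.7143)(39.4286) = 388.6531 to 6.25 (computed as (98 - 93)(2.5) - (1/2)(2)(2.5)^2), a change of -382.4031.

-382.40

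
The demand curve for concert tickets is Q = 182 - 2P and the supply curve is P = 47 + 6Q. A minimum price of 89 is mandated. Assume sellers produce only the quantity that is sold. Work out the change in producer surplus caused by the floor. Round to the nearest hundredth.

-17.47

Rewriting demand in inverse form: P = 91 - 0.5Q.
Free-market equilibrium: 91 - 0.5Q = 47 + 6Q gives Q* = 6.7692, P* = 87.6154.
At the floor price 89, quantity demanded is (91 - 89)/0.5 = 4; demand is the short side, so Q = 4 trades at P = 89.
PS goes from (1/2)(6.7692)(40.6154) = 137.4675 to 120 (computed as (89 - 47)(4) - (1/2)(6)(4)^2), a change of -17.4675.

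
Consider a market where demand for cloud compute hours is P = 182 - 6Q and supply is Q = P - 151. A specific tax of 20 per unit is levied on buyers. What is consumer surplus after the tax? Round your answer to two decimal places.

Rewriting supply in inverse form: P = 151 + Q.
Pre-tax equilibrium: 182 - 6Q = 151 + Q gives Q* = 4.4286, P* = 155.4286.
With the tax, buyers' net willingness to pay falls by 20: (182 - 20) - 6Q = 151 + Q, so Q_t = 1.5714. Buyers pay P_b = 172.5714; sellers receive P_s = P_b - 20 = 152.5714.
Consumer surplus is the triangle under demand above P_b: (1/2)(1.5714)(182 - 172.5714) = 7.4082.

7.41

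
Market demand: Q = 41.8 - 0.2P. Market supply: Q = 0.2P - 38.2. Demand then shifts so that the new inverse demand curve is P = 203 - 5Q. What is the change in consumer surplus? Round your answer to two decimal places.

Rewriting demand in inverse form: P = 209 - 5Q.
Rewriting supply in inverse form: P = 191 + 5Q.
Initial equilibrium: Q_0 = 1.8, P_0 = 200; CS_0 = (1/2)(1.8)(9) = 8.1, PS_0 = (1/2)(1.8)(9) = 8.1.
New equilibrium: 203 - 5Q = 191 + 5Q gives Q_1 = 1.2, P_1 = 197; CS_1 = 3.6, PS_1 = 3.6.
Change in consumer surplus = 3.6 - 8.1 = -4.5.

-4.50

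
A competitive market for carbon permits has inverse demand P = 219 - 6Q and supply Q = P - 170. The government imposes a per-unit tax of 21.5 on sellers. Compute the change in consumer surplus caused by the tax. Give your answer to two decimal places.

-100.70

Rewriting supply in inverse form: P = 170 + Q.
Without the tax, 219 - 6Q = 170 + Q so Q* = 7 and P* = 177.
A tax on sellers shifts supply up by 21.5: 219 - 6Q = 170 + Q + 21.5, so Q_t = 3.9286. Buyers pay P_b = 195.4286; sellers receive P_s = P_b - 21.5 = 173.9286.
CS falls from (1/2)(7)(42) = 147 to (1/2)(3.9286)(23.5714) = 46.301, a change of -100.699.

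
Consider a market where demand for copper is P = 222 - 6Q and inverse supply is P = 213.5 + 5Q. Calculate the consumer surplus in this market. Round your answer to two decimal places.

Equilibrium: 222 - 6Q = 213.5 + 5Q, so Q* = 0.7727 and P* = 217.3636.
CS is the area between the demand curve and P* from 0 to Q*: (1/2)(0.7727)(4.6364) = 1.7913.

1.79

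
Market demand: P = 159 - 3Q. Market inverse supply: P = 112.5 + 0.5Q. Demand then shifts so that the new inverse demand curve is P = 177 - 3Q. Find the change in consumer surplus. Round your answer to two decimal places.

244.65

Initial equilibrium: Q_0 = 13.2857, P_0 = 119.1429; CS_0 = (1/2)(13.2857)(39.8571) = 264.7653, PS_0 = (1/2)(13.2857)(6.6429) = 44.1276.
New equilibrium: 177 - 3Q = 112.5 + 0.5Q gives Q_1 = 18.4286, P_1 = 121.7143; CS_1 = 509.4184, PS_1 = 84.9031.
Change in consumer surplus = 509.4184 - 264.7653 = 244.6531.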